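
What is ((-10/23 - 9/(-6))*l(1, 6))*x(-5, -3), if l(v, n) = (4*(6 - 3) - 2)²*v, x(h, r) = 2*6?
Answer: 29400/23 ≈ 1278.3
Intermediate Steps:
x(h, r) = 12
l(v, n) = 100*v (l(v, n) = (4*3 - 2)²*v = (12 - 2)²*v = 10²*v = 100*v)
((-10/23 - 9/(-6))*l(1, 6))*x(-5, -3) = ((-10/23 - 9/(-6))*(100*1))*12 = ((-10*1/23 - 9*(-⅙))*100)*12 = ((-10/23 + 3/2)*100)*12 = ((49/46)*100)*12 = (2450/23)*12 = 29400/23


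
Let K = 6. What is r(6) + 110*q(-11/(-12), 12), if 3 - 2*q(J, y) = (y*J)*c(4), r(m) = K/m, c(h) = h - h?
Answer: 166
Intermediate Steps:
c(h) = 0
r(m) = 6/m
q(J, y) = 3/2 (q(J, y) = 3/2 - y*J*0/2 = 3/2 - J*y*0/2 = 3/2 - ½*0 = 3/2 + 0 = 3/2)
r(6) + 110*q(-11/(-12), 12) = 6/6 + 110*(3/2) = 6*(⅙) + 165 = 1 + 165 = 166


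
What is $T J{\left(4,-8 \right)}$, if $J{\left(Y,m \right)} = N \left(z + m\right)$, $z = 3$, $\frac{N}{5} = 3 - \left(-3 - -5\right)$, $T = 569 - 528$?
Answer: $-1025$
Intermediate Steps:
$T = 41$
$N = 5$ ($N = 5 \left(3 - \left(-3 - -5\right)\right) = 5 \left(3 - \left(-3 + 5\right)\right) = 5 \left(3 - 2\right) = 5 \cdot 1 = 5$)
$J{\left(Y,m \right)} = 15 + 5 m$ ($J{\left(Y,m \right)} = 5 \left(3 + m\right) = 15 + 5 m$)
$T J{\left(4,-8 \right)} = 41 \left(15 + 5 \left(-8\right)\right) = 41 \left(15 - 40\right) = 41 \left(-25\right) = -1025$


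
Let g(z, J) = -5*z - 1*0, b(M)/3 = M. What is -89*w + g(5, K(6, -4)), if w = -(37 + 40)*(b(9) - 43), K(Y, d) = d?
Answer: -109673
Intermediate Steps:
b(M) = 3*M
g(z, J) = -5*z (g(z, J) = -5*z + 0 = -5*z)
w = 1232 (w = -(37 + 40)*(3*9 - 43) = -77*(27 - 43) = -77*(-16) = -1*(-1232) = 1232)
-89*w + g(5, K(6, -4)) = -89*1232 - 5*5 = -109648 - 25 = -109673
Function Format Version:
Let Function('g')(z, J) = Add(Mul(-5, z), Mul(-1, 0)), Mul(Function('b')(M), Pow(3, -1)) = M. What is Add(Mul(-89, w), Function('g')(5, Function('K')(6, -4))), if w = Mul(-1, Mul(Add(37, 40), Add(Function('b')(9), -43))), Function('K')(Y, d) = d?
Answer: -109673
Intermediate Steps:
Function('b')(M) = Mul(3, M)
Function('g')(z, J) = Mul(-5, z) (Function('g')(z, J) = Add(Mul(-5, z), 0) = Mul(-5, z))
w = 1232 (w = Mul(-1, Mul(Add(37, 40), Add(Mul(3, 9), -43))) = Mul(-1, Mul(77, Add(27, -43))) = Mul(-1, Mul(77, -16)) = Mul(-1, -1232) = 1232)
Add(Mul(-89, w), Function('g')(5, Function('K')(6, -4))) = Add(Mul(-89, 1232), Mul(-5, 5)) = Add(-109648, -25) = -109673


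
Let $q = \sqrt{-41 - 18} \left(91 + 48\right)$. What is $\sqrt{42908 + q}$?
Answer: $\sqrt{42908 + 139 i \sqrt{59}} \approx 207.16 + 2.577 i$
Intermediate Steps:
$q = 139 i \sqrt{59}$ ($q = \sqrt{-59} \cdot 139 = i \sqrt{59} \cdot 139 = 139 i \sqrt{59} \approx 1067.7 i$)
$\sqrt{42908 + q} = \sqrt{42908 + 139 i \sqrt{59}}$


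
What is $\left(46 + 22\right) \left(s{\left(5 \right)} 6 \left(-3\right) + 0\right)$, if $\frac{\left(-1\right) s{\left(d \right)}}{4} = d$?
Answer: $24480$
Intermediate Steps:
$s{\left(d \right)} = - 4 d$
$\left(46 + 22\right) \left(s{\left(5 \right)} 6 \left(-3\right) + 0\right) = \left(46 + 22\right) \left(\left(-4\right) 5 \cdot 6 \left(-3\right) + 0\right) = 68 \left(\left(-20\right) \left(-18\right) + 0\right) = 68 \left(360 + 0\right) = 68 \cdot 360 = 24480$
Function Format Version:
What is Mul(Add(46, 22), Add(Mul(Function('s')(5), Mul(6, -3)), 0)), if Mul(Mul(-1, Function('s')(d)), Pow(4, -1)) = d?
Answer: 24480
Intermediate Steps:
Function('s')(d) = Mul(-4, d)
Mul(Add(46, 22), Add(Mul(Function('s')(5), Mul(6, -3)), 0)) = Mul(Add(46, 22), Add(Mul(Mul(-4, 5), Mul(6, -3)), 0)) = Mul(68, Add(Mul(-20, -18), 0)) = Mul(68, Add(360, 0)) = Mul(68, 360) = 24480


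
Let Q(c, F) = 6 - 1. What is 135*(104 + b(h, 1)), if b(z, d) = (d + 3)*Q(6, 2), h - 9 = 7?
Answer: 16740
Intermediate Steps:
Q(c, F) = 5
h = 16 (h = 9 + 7 = 16)
b(z, d) = 15 + 5*d (b(z, d) = (d + 3)*5 = (3 + d)*5 = 15 + 5*d)
135*(104 + b(h, 1)) = 135*(104 + (15 + 5*1)) = 135*(104 + (15 + 5)) = 135*(104 + 20) = 135*124 = 16740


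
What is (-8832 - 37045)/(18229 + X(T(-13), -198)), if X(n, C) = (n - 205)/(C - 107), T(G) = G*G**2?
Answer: -13992485/5562247 ≈ -2.5156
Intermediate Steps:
T(G) = G**3
X(n, C) = (-205 + n)/(-107 + C)
(-8832 - 37045)/(18229 + X(T(-13), -198)) = (-8832 - 37045)/(18229 + (-205 + (-13)**3)/(-107 - 198)) = -45877/(18229 + (-205 - 2197)/(-305)) = -45877/(18229 - 1/305*(-2402)) = -45877/(18229 + 2402/305) = -45877/5562247/305 = -45877*305/5562247 = -13992485/5562247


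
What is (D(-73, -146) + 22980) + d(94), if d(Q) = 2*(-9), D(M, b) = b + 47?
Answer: 22863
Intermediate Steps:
D(M, b) = 47 + b
d(Q) = -18
(D(-73, -146) + 22980) + d(94) = ((47 - 146) + 22980) - 18 = (-99 + 22980) - 18 = 22881 - 18 = 22863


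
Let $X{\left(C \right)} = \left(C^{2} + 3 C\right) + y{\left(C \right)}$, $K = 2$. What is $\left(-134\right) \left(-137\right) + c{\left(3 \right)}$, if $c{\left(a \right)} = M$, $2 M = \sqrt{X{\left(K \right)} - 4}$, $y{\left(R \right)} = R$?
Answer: $18358 + \sqrt{2} \approx 18359.0$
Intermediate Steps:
$X{\left(C \right)} = C^{2} + 4 C$ ($X{\left(C \right)} = \left(C^{2} + 3 C\right) + C = C^{2} + 4 C$)
$M = \sqrt{2}$ ($M = \frac{\sqrt{2 \left(4 + 2\right) - 4}}{2} = \frac{\sqrt{2 \cdot 6 - 4}}{2} = \frac{\sqrt{12 - 4}}{2} = \frac{\sqrt{8}}{2} = \frac{2 \sqrt{2}}{2} = \sqrt{2} \approx 1.4142$)
$c{\left(a \right)} = \sqrt{2}$
$\left(-134\right) \left(-137\right) + c{\left(3 \right)} = \left(-134\right) \left(-137\right) + \sqrt{2} = 18358 + \sqrt{2}$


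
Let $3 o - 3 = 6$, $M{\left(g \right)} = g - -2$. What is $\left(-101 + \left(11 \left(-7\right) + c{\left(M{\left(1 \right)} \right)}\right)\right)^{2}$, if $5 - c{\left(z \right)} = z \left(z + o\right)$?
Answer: $36481$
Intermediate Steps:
$M{\left(g \right)} = 2 + g$ ($M{\left(g \right)} = g + 2 = 2 + g$)
$o = 3$ ($o = 1 + \frac{1}{3} \cdot 6 = 1 + 2 = 3$)
$c{\left(z \right)} = 5 - z \left(3 + z\right)$ ($c{\left(z \right)} = 5 - z \left(z + 3\right) = 5 - z \left(3 + z\right)$)
$\left(-101 + \left(11 \left(-7\right) + c{\left(M{\left(1 \right)} \right)}\right)\right)^{2} = \left(-101 - \left(72 + \left(2 + 1\right)^{2} + 3 \left(2 + 1\right)\right)\right)^{2} = \left(-101 - 90\right)^{2} = \left(-191\right)^{2} = 36481$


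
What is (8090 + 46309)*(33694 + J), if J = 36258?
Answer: 3805318848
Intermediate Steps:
(8090 + 46309)*(33694 + J) = (8090 + 46309)*(33694 + 36258) = 54399*69952 = 3805318848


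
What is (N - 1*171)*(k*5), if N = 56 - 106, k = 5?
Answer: -5525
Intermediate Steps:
N = -50
(N - 1*171)*(k*5) = (-50 - 1*171)*(5*5) = (-50 - 171)*25 = -221*25 = -5525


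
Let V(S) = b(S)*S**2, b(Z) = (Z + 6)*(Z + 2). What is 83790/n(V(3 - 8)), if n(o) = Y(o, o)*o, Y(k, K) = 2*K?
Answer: 931/125 ≈ 7.4480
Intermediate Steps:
b(Z) = (2 + Z)*(6 + Z) (b(Z) = (6 + Z)*(2 + Z) = (2 + Z)*(6 + Z))
V(S) = S**2*(12 + S**2 + 8*S) (V(S) = (12 + S**2 + 8*S)*S**2 = S**2*(12 + S**2 + 8*S))
n(o) = 2*o**2 (n(o) = (2*o)*o = 2*o**2)
83790/n(V(3 - 8)) = 83790/((2*((3 - 8)**2*(12 + (3 - 8)**2 + 8*(3 - 8)))**2)) = 83790/((2*((-5)**2*(12 + (-5)**2 + 8*(-5)))**2)) = 83790/((2*(25*(12 + 25 - 40))**2)) = 83790/((2*(25*(-3))**2)) = 83790/((2*(-75)**2)) = 83790/((2*5625)) = 83790/11250 = 83790*(1/11250) = 931/125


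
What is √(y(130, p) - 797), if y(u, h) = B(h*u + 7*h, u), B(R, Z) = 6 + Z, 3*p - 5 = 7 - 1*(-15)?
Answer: I*√661 ≈ 25.71*I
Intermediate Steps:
p = 9 (p = 5/3 + (7 - 1*(-15))/3 = 5/3 + (7 + 15)/3 = 5/3 + (⅓)*22 = 5/3 + 22/3 = 9)
y(u, h) = 6 + u
√(y(130, p) - 797) = √((6 + 130) - 797) = √(136 - 797) = √(-661) = I*√661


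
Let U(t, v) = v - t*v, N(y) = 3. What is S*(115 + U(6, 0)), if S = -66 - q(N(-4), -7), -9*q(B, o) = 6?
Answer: -22540/3 ≈ -7513.3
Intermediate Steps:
q(B, o) = -⅔ (q(B, o) = -⅑*6 = -⅔)
U(t, v) = v - t*v
S = -196/3 (S = -66 - 1*(-⅔) = -66 + ⅔ = -196/3 ≈ -65.333)
S*(115 + U(6, 0)) = -196*(115 + 0*(1 - 1*6))/3 = -196*(115 + 0*(1 - 6))/3 = -196*(115 + 0*(-5))/3 = -196*(115 + 0)/3 = -196/3*115 = -22540/3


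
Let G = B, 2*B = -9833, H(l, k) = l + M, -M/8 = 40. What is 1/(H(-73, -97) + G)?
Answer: -2/10619 ≈ -0.00018834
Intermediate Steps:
M = -320 (M = -8*40 = -320)
H(l, k) = -320 + l (H(l, k) = l - 320 = -320 + l)
B = -9833/2 (B = (1/2)*(-9833) = -9833/2 ≈ -4916.5)
G = -9833/2 ≈ -4916.5
1/(H(-73, -97) + G) = 1/((-320 - 73) - 9833/2) = 1/(-393 - 9833/2) = 1/(-10619/2) = -2/10619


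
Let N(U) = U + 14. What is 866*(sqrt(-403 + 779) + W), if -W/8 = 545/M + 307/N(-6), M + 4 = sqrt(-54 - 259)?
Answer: -72365558/329 + 1732*sqrt(94) + 3775760*I*sqrt(313)/329 ≈ -2.0316e+5 + 2.0304e+5*I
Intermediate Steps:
M = -4 + I*sqrt(313) (M = -4 + sqrt(-54 - 259) = -4 + sqrt(-313) = -4 + I*sqrt(313) ≈ -4.0 + 17.692*I)
N(U) = 14 + U
W = -307 - 4360/(-4 + I*sqrt(313)) (W = -8*(545/(-4 + I*sqrt(313)) + 307/(14 - 6)) = -8*(545/(-4 + I*sqrt(313)) + 307/8) = -8*(307/8 + 545/(-4 + I*sqrt(313))) = -307 - 4360/(-4 + I*sqrt(313)) ≈ -253.99 + 234.46*I)
866*(sqrt(-403 + 779) + W) = 866*(sqrt(-403 + 779) + (-83563/329 + 4360*I*sqrt(313)/329)) = 866*(sqrt(376) + (-83563/329 + 4360*I*sqrt(313)/329)) = 866*(2*sqrt(94) + (-83563/329 + 4360*I*sqrt(313)/329)) = 866*(-83563/329 + 2*sqrt(94) + 4360*I*sqrt(313)/329) = -72365558/329 + 1732*sqrt(94) + 3775760*I*sqrt(313)/329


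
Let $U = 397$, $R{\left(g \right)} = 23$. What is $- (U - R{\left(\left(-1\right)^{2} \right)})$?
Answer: $-374$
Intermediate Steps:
$- (U - R{\left(\left(-1\right)^{2} \right)}) = - (397 - 23) = \left(-1\right) 374 = -374$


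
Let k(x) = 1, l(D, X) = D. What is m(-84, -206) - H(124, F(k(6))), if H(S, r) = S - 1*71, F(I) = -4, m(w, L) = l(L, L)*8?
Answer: -1701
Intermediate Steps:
m(w, L) = 8*L (m(w, L) = L*8 = 8*L)
H(S, r) = -71 + S (H(S, r) = S - 71 = -71 + S)
m(-84, -206) - H(124, F(k(6))) = 8*(-206) - (-71 + 124) = -1648 - 1*53 = -1648 - 53 = -1701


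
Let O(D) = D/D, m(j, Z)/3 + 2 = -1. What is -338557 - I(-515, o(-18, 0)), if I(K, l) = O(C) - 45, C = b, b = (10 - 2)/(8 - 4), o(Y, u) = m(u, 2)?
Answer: -338513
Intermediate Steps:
m(j, Z) = -9 (m(j, Z) = -6 + 3*(-1) = -6 - 3 = -9)
o(Y, u) = -9
b = 2 (b = 8/4 = 8*(¼) = 2)
C = 2
O(D) = 1
I(K, l) = -44 (I(K, l) = 1 - 45 = -44)
-338557 - I(-515, o(-18, 0)) = -338557 - 1*(-44) = -338557 + 44 = -338513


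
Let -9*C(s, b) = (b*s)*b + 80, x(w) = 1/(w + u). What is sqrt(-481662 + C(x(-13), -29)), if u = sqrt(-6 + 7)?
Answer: I*sqrt(156058845)/18 ≈ 694.02*I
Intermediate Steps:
u = 1 (u = sqrt(1) = 1)
x(w) = 1/(1 + w) (x(w) = 1/(w + 1) = 1/(1 + w))
C(s, b) = -80/9 - s*b**2/9 (C(s, b) = -((b*s)*b + 80)/9 = -(s*b**2 + 80)/9 = -(80 + s*b**2)/9 = -80/9 - s*b**2/9)
sqrt(-481662 + C(x(-13), -29)) = sqrt(-481662 + (-80/9 - 1/9*(-29)**2/(1 - 13))) = sqrt(-481662 + (-80/9 - 1/9*841/(-12))) = sqrt(-481662 + (-80/9 - 1/9*(-1/12)*841)) = sqrt(-481662 + (-80/9 + 841/108)) = sqrt(-481662 - 119/108) = sqrt(-52019615/108) = I*sqrt(156058845)/18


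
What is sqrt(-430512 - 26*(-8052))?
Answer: 2*I*sqrt(55290) ≈ 470.28*I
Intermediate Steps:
sqrt(-430512 - 26*(-8052)) = sqrt(-430512 + 209352) = sqrt(-221160) = 2*I*sqrt(55290)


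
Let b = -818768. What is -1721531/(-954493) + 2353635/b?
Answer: -836993638247/781508324624 ≈ -1.0710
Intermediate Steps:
-1721531/(-954493) + 2353635/b = -1721531/(-954493) + 2353635/(-818768) = -1721531*(-1/954493) + 2353635*(-1/818768) = 1721531/954493 - 2353635/818768 = -836993638247/781508324624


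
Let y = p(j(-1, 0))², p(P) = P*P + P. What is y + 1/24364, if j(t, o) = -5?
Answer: 9745601/24364 ≈ 400.00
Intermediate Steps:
p(P) = P + P² (p(P) = P² + P = P + P²)
y = 400 (y = (-5*(1 - 5))² = (-5*(-4))² = 20² = 400)
y + 1/24364 = 400 + 1/24364 = 9745601/24364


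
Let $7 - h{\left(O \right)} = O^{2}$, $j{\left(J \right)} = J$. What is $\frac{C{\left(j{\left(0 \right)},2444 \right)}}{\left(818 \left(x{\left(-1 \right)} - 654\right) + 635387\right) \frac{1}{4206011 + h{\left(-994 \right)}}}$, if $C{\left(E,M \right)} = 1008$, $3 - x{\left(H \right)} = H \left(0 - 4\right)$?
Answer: $\frac{1081241952}{33199} \approx 32569.0$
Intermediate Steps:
$x{\left(H \right)} = 3 + 4 H$ ($x{\left(H \right)} = 3 - H \left(0 - 4\right) = 3 - H \left(-4\right) = 3 - - 4 H = 3 + 4 H$)
$h{\left(O \right)} = 7 - O^{2}$
$\frac{C{\left(j{\left(0 \right)},2444 \right)}}{\left(818 \left(x{\left(-1 \right)} - 654\right) + 635387\right) \frac{1}{4206011 + h{\left(-994 \right)}}} = \frac{1008}{\left(818 \left(\left(3 + 4 \left(-1\right)\right) - 654\right) + 635387\right) \frac{1}{4206011 + \left(7 - \left(-994\right)^{2}\right)}} = \frac{1008}{\left(818 \left(\left(3 - 4\right) - 654\right) + 635387\right) \frac{1}{4206011 + \left(7 - 988036\right)}} = \frac{1008}{\left(818 \left(-1 - 654\right) + 635387\right) \frac{1}{4206011 + \left(7 - 988036\right)}} = \frac{1008}{\left(818 \left(-655\right) + 635387\right) \frac{1}{4206011 - 988029}} = \frac{1008}{\left(-535790 + 635387\right) \frac{1}{3217982}} = \frac{1008}{99597 \cdot \frac{1}{3217982}} = \frac{1008}{\frac{99597}{3217982}} = 1008 \cdot \frac{3217982}{99597} = \frac{1081241952}{33199}$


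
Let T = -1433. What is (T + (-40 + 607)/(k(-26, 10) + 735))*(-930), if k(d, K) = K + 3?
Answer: 498162405/374 ≈ 1.3320e+6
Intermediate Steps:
k(d, K) = 3 + K
(T + (-40 + 607)/(k(-26, 10) + 735))*(-930) = (-1433 + (-40 + 607)/((3 + 10) + 735))*(-930) = (-1433 + 567/(13 + 735))*(-930) = (-1433 + 567/748)*(-930) = -1071317/748*(-930) = 498162405/374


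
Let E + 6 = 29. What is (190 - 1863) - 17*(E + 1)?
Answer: -2081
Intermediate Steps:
E = 23 (E = -6 + 29 = 23)
(190 - 1863) - 17*(E + 1) = (190 - 1863) - 17*(23 + 1) = -1673 - 17*24 = -1673 - 408 = -2081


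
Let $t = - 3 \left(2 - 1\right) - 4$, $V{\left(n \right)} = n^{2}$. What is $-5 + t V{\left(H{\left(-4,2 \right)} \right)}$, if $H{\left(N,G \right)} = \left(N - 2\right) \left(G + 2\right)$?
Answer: $-4037$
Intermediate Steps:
$H{\left(N,G \right)} = \left(-2 + N\right) \left(2 + G\right)$
$t = -7$ ($t = \left(-3\right) 1 - 4 = -3 - 4 = -7$)
$-5 + t V{\left(H{\left(-4,2 \right)} \right)} = -5 - 7 \left(-4 - 4 + 2 \left(-4\right) + 2 \left(-4\right)\right)^{2} = -5 - 7 \left(-4 - 4 - 8 - 8\right)^{2} = -5 - 7 \left(-24\right)^{2} = -5 - 4032 = -4037$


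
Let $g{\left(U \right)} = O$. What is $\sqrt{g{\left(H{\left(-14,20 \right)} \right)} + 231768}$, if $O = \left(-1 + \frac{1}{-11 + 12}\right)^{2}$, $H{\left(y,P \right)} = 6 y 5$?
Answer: $6 \sqrt{6438} \approx 481.42$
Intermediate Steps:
$H{\left(y,P \right)} = 30 y$
$O = 0$ ($O = \left(-1 + 1^{-1}\right)^{2} = \left(-1 + 1\right)^{2} = 0^{2} = 0$)
$g{\left(U \right)} = 0$
$\sqrt{g{\left(H{\left(-14,20 \right)} \right)} + 231768} = \sqrt{0 + 231768} = \sqrt{231768} = 6 \sqrt{6438}$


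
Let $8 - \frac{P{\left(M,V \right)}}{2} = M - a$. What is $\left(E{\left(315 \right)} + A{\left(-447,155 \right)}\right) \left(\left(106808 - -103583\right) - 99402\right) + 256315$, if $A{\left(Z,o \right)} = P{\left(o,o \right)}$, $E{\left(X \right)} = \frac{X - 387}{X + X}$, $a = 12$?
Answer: $- \frac{1040318981}{35} \approx -2.9723 \cdot 10^{7}$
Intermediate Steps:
$E{\left(X \right)} = \frac{-387 + X}{2 X}$
$P{\left(M,V \right)} = 40 - 2 M$ ($P{\left(M,V \right)} = 16 - 2 \left(M - 12\right) = 16 - 2 \left(-12 + M\right) = 16 - \left(-24 + 2 M\right) = 40 - 2 M$)
$A{\left(Z,o \right)} = 40 - 2 o$
$\left(E{\left(315 \right)} + A{\left(-447,155 \right)}\right) \left(\left(106808 - -103583\right) - 99402\right) + 256315 = \left(\frac{-387 + 315}{2 \cdot 315} + \left(40 - 310\right)\right) \left(\left(106808 - -103583\right) - 99402\right) + 256315 = \left(\frac{1}{2} \cdot \frac{1}{315} \left(-72\right) + \left(40 - 310\right)\right) \left(\left(106808 + 103583\right) - 99402\right) + 256315 = \left(- \frac{4}{35} - 270\right) \left(210391 - 99402\right) + 256315 = \left(- \frac{9454}{35}\right) 110989 + 256315 = - \frac{1049290006}{35} + 256315 = - \frac{1040318981}{35}$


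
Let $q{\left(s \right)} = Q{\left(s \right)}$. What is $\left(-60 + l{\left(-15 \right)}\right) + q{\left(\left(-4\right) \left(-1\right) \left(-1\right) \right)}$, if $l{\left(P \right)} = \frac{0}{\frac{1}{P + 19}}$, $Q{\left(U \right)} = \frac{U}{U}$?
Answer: $-59$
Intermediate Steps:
$Q{\left(U \right)} = 1$
$q{\left(s \right)} = 1$
$l{\left(P \right)} = 0$ ($l{\left(P \right)} = \frac{0}{\frac{1}{19 + P}} = 0 \left(19 + P\right) = 0$)
$\left(-60 + l{\left(-15 \right)}\right) + q{\left(\left(-4\right) \left(-1\right) \left(-1\right) \right)} = \left(-60 + 0\right) + 1 = -60 + 1 = -59$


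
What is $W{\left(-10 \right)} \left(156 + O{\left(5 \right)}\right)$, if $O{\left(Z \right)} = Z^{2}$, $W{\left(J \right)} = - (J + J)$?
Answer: $3620$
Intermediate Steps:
$W{\left(J \right)} = - 2 J$
$W{\left(-10 \right)} \left(156 + O{\left(5 \right)}\right) = \left(-2\right) \left(-10\right) \left(156 + 5^{2}\right) = 20 \left(156 + 25\right) = 20 \cdot 181 = 3620$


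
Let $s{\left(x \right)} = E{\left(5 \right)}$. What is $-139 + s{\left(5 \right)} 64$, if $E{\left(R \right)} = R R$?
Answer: $1461$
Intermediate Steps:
$E{\left(R \right)} = R^{2}$
$s{\left(x \right)} = 25$ ($s{\left(x \right)} = 5^{2} = 25$)
$-139 + s{\left(5 \right)} 64 = -139 + 25 \cdot 64 = -139 + 1600 = 1461$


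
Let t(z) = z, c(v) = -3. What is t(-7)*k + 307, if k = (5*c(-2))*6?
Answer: 937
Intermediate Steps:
k = -90 (k = (5*(-3))*6 = -15*6 = -90)
t(-7)*k + 307 = -7*(-90) + 307 = 630 + 307 = 937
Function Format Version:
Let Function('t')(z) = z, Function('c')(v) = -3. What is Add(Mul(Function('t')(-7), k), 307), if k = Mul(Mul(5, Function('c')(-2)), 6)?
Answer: 937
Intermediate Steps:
k = -90 (k = Mul(Mul(5, -3), 6) = Mul(-15, 6) = -90)
Add(Mul(Function('t')(-7), k), 307) = Add(Mul(-7, -90), 307) = Add(630, 307) = 937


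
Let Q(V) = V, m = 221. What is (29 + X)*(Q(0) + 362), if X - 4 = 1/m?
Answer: 2640428/221 ≈ 11948.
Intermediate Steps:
X = 885/221 (X = 4 + 1/221 = 885/221 ≈ 4.0045)
(29 + X)*(Q(0) + 362) = (29 + 885/221)*(0 + 362) = (7294/221)*362 = 2640428/221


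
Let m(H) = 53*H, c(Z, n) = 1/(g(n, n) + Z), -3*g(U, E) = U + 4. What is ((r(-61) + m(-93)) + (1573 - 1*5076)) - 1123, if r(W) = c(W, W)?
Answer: -401311/42 ≈ -9555.0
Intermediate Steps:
g(U, E) = -4/3 - U/3 (g(U, E) = -(U + 4)/3 = -(4 + U)/3 = -4/3 - U/3)
c(Z, n) = 1/(-4/3 + Z - n/3) (c(Z, n) = 1/((-4/3 - n/3) + Z) = 1/(-4/3 + Z - n/3))
r(W) = -3/(4 - 2*W) (r(W) = -3/(4 + W - 3*W) = -3/(4 - 2*W))
((r(-61) + m(-93)) + (1573 - 1*5076)) - 1123 = ((3/(2*(-2 - 61)) + 53*(-93)) + (1573 - 1*5076)) - 1123 = (((3/2)/(-63) - 4929) + (1573 - 5076)) - 1123 = (((3/2)*(-1/63) - 4929) - 3503) - 1123 = ((-1/42 - 4929) - 3503) - 1123 = (-207019/42 - 3503) - 1123 = -354145/42 - 1123 = -401311/42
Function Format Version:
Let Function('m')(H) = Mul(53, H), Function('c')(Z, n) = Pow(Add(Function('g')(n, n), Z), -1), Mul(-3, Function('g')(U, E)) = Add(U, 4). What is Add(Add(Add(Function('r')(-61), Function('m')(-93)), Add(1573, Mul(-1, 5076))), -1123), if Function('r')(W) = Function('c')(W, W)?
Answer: Rational(-401311, 42) ≈ -9555.0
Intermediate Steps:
Function('g')(U, E) = Add(Rational(-4, 3), Mul(Rational(-1, 3), U)) (Function('g')(U, E) = Mul(Rational(-1, 3), Add(U, 4)) = Mul(Rational(-1, 3), Add(4, U)) = Add(Rational(-4, 3), Mul(Rational(-1, 3), U)))
Function('c')(Z, n) = Pow(Add(Rational(-4, 3), Z, Mul(Rational(-1, 3), n)), -1) (Function('c')(Z, n) = Pow(Add(Add(Rational(-4, 3), Mul(Rational(-1, 3), n)), Z), -1) = Pow(Add(Rational(-4, 3), Z, Mul(Rational(-1, 3), n)), -1))
Function('r')(W) = Mul(-3, Pow(Add(4, Mul(-2, W)), -1)) (Function('r')(W) = Mul(-3, Pow(Add(4, W, Mul(-3, W)), -1)) = Mul(-3, Pow(Add(4, Mul(-2, W)), -1)))
Add(Add(Add(Function('r')(-61), Function('m')(-93)), Add(1573, Mul(-1, 5076))), -1123) = Add(Add(Add(Mul(Rational(3, 2), Pow(Add(-2, -61), -1)), Mul(53, -93)), Add(1573, Mul(-1, 5076))), -1123) = Add(Add(Add(Mul(Rational(3, 2), Pow(-63, -1)), -4929), Add(1573, -5076)), -1123) = Add(Add(Add(Mul(Rational(3, 2), Rational(-1, 63)), -4929), -3503), -1123) = Add(Add(Add(Rational(-1, 42), -4929), -3503), -1123) = Add(Add(Rational(-207019, 42), -3503), -1123) = Add(Rational(-354145, 42), -1123) = Rational(-401311, 42)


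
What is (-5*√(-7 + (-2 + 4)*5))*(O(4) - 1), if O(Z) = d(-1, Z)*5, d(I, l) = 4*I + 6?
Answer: -45*√3 ≈ -77.942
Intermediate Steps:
d(I, l) = 6 + 4*I
O(Z) = 10 (O(Z) = (6 + 4*(-1))*5 = (6 - 4)*5 = 2*5 = 10)
(-5*√(-7 + (-2 + 4)*5))*(O(4) - 1) = (-5*√(-7 + (-2 + 4)*5))*(10 - 1) = -5*√(-7 + 2*5)*9 = -5*√(-7 + 10)*9 = -5*√3*9 = -45*√3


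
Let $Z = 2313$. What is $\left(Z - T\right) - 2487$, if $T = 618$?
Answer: $-792$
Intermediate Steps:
$\left(Z - T\right) - 2487 = \left(2313 - 618\right) - 2487 = 1695 - 2487 = -792$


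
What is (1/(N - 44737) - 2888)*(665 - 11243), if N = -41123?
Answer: 437159969603/14310 ≈ 3.0549e+7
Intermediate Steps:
(1/(N - 44737) - 2888)*(665 - 11243) = (1/(-41123 - 44737) - 2888)*(665 - 11243) = (1/(-85860) - 2888)*(-10578) = (-1/85860 - 2888)*(-10578) = -247963681/85860*(-10578) = 437159969603/14310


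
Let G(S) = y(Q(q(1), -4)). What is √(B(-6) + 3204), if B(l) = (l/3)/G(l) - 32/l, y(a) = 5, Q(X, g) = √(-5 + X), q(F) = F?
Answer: √722010/15 ≈ 56.647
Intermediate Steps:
G(S) = 5
B(l) = -32/l + l/15 (B(l) = (l/3)/5 - 32/l = (l*(⅓))*(⅕) - 32/l = (l/3)*(⅕) - 32/l = l/15 - 32/l = -32/l + l/15)
√(B(-6) + 3204) = √((-32/(-6) + (1/15)*(-6)) + 3204) = √((-32*(-⅙) - ⅖) + 3204) = √((16/3 - ⅖) + 3204) = √(74/15 + 3204) = √(48134/15) = √722010/15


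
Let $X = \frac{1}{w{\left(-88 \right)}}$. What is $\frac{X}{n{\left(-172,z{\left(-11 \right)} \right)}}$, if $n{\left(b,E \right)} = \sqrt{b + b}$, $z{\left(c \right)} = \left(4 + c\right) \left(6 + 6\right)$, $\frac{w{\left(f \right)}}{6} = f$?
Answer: $\frac{i \sqrt{86}}{90816} \approx 0.00010211 i$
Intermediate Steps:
$w{\left(f \right)} = 6 f$
$z{\left(c \right)} = 48 + 12 c$ ($z{\left(c \right)} = \left(4 + c\right) 12 = 48 + 12 c$)
$n{\left(b,E \right)} = \sqrt{2} \sqrt{b}$ ($n{\left(b,E \right)} = \sqrt{2 b} = \sqrt{2} \sqrt{b}$)
$X = - \frac{1}{528}$ ($X = \frac{1}{6 \left(-88\right)} = \frac{1}{-528} = - \frac{1}{528} \approx -0.0018939$)
$\frac{X}{n{\left(-172,z{\left(-11 \right)} \right)}} = - \frac{1}{528 \sqrt{2} \sqrt{-172}} = - \frac{1}{528 \sqrt{2} \cdot 2 i \sqrt{43}} = - \frac{1}{528 \cdot 2 i \sqrt{86}} = - \frac{\left(- \frac{1}{172}\right) i \sqrt{86}}{528} = \frac{i \sqrt{86}}{90816}$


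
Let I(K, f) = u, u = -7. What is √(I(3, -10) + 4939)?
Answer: 6*√137 ≈ 70.228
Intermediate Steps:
I(K, f) = -7
√(I(3, -10) + 4939) = √(-7 + 4939) = √4932 = 6*√137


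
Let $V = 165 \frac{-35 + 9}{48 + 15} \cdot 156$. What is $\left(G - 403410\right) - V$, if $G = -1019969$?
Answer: $- \frac{9889293}{7} \approx -1.4128 \cdot 10^{6}$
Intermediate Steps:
$V = - \frac{74360}{7}$ ($V = 165 \left(- \frac{26}{63}\right) 156 = \left(- \frac{1430}{21}\right) 156 = - \frac{74360}{7} \approx -10623.0$)
$\left(G - 403410\right) - V = \left(-1019969 - 403410\right) - - \frac{74360}{7} = -1423379 + \frac{74360}{7} = - \frac{9889293}{7}$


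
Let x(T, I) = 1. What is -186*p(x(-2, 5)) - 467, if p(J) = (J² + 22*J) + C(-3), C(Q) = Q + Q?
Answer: -3629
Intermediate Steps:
C(Q) = 2*Q
p(J) = -6 + J² + 22*J (p(J) = (J² + 22*J) + 2*(-3) = (J² + 22*J) - 6 = -6 + J² + 22*J)
-186*p(x(-2, 5)) - 467 = -186*(-6 + 1² + 22*1) - 467 = -186*(-6 + 1 + 22) - 467 = -186*17 - 467 = -3162 - 467 = -3629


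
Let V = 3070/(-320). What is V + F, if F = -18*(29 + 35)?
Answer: -37171/32 ≈ -1161.6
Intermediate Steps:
F = -1152 (F = -18*64 = -1152)
V = -307/32 (V = 3070*(-1/320) = -307/32 ≈ -9.5938)
V + F = -307/32 - 1152 = -37171/32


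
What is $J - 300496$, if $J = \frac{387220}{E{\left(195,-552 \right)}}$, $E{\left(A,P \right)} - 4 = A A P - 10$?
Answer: $- \frac{3153676565498}{10494903} \approx -3.005 \cdot 10^{5}$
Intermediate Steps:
$E{\left(A,P \right)} = -6 + P A^{2}$ ($E{\left(A,P \right)} = 4 + \left(A A P - 10\right) = 4 + \left(A^{2} P - 10\right) = 4 + \left(P A^{2} - 10\right) = 4 + \left(-10 + P A^{2}\right) = -6 + P A^{2}$)
$J = - \frac{193610}{10494903}$ ($J = \frac{387220}{-6 - 552 \cdot 195^{2}} = \frac{387220}{-6 - 20989800} = \frac{387220}{-20989806} = 387220 \left(- \frac{1}{20989806}\right) = - \frac{193610}{10494903} \approx -0.018448$)
$J - 300496 = - \frac{193610}{10494903} - 300496 = - \frac{3153676565498}{10494903}$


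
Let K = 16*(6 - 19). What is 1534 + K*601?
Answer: -123474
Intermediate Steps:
K = -208 (K = 16*(-13) = -208)
1534 + K*601 = 1534 - 208*601 = 1534 - 125008 = -123474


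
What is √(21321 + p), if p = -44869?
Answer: 58*I*√7 ≈ 153.45*I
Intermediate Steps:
√(21321 + p) = √(21321 - 44869) = √(-23548) = 58*I*√7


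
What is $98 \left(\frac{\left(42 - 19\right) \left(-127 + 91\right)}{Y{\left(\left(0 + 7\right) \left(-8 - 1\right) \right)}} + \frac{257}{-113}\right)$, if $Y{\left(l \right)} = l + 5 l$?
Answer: $- \frac{2786}{339} \approx -8.2183$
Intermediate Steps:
$Y{\left(l \right)} = 6 l$
$98 \left(\frac{\left(42 - 19\right) \left(-127 + 91\right)}{Y{\left(\left(0 + 7\right) \left(-8 - 1\right) \right)}} + \frac{257}{-113}\right) = 98 \left(\frac{\left(42 - 19\right) \left(-127 + 91\right)}{6 \left(0 + 7\right) \left(-8 - 1\right)} + \frac{257}{-113}\right) = 98 \left(\frac{23 \left(-36\right)}{6 \cdot 7 \left(-9\right)} + 257 \left(- \frac{1}{113}\right)\right) = 98 \left(- \frac{828}{6 \left(-63\right)} - \frac{257}{113}\right) = 98 \left(- \frac{828}{-378} - \frac{257}{113}\right) = 98 \left(\left(-828\right) \left(- \frac{1}{378}\right) - \frac{257}{113}\right) = 98 \left(\frac{46}{21} - \frac{257}{113}\right) = 98 \left(- \frac{199}{2373}\right) = - \frac{2786}{339}$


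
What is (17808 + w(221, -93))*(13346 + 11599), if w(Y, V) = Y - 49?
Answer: 448511100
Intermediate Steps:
w(Y, V) = -49 + Y
(17808 + w(221, -93))*(13346 + 11599) = (17808 + (-49 + 221))*(13346 + 11599) = (17808 + 172)*24945 = 17980*24945 = 448511100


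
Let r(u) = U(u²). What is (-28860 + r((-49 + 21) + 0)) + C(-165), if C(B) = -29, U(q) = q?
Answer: -28105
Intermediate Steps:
r(u) = u²
(-28860 + r((-49 + 21) + 0)) + C(-165) = (-28860 + ((-49 + 21) + 0)²) - 29 = (-28860 + (-28 + 0)²) - 29 = (-28860 + (-28)²) - 29 = (-28860 + 784) - 29 = -28076 - 29 = -28105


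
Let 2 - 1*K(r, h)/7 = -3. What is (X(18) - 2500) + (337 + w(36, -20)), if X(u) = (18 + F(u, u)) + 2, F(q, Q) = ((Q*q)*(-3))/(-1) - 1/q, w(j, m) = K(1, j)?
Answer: -20449/18 ≈ -1136.1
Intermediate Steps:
K(r, h) = 35 (K(r, h) = 14 - 7*(-3) = 14 + 21 = 35)
w(j, m) = 35
F(q, Q) = -1/q + 3*Q*q (F(q, Q) = -3*Q*q*(-1) - 1/q = 3*Q*q - 1/q = -1/q + 3*Q*q)
X(u) = 20 - 1/u + 3*u**2 (X(u) = (18 + (-1/u + 3*u*u)) + 2 = (18 + (-1/u + 3*u**2)) + 2 = (18 - 1/u + 3*u**2) + 2 = 20 - 1/u + 3*u**2)
(X(18) - 2500) + (337 + w(36, -20)) = ((20 - 1/18 + 3*18**2) - 2500) + (337 + 35) = ((20 - 1*1/18 + 3*324) - 2500) + 372 = ((20 - 1/18 + 972) - 2500) + 372 = (17855/18 - 2500) + 372 = -27145/18 + 372 = -20449/18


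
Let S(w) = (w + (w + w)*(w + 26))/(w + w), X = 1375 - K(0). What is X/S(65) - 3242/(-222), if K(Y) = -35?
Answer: 203221/6771 ≈ 30.013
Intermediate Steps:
X = 1410 (X = 1375 - 1*(-35) = 1375 + 35 = 1410)
S(w) = (w + 2*w*(26 + w))/(2*w) (S(w) = (w + (2*w)*(26 + w))/((2*w)) = (w + 2*w*(26 + w))*(1/(2*w)) = (w + 2*w*(26 + w))/(2*w))
X/S(65) - 3242/(-222) = 1410/(53/2 + 65) - 3242/(-222) = 1410/(183/2) - 3242*(-1/222) = 1410*(2/183) + 1621/111 = 940/61 + 1621/111 = 203221/6771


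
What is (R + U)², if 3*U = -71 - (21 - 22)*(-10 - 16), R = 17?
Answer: 2116/9 ≈ 235.11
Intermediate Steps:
U = -97/3 (U = (-71 - (21 - 22)*(-10 - 16))/3 = (-71 - (-1)*(-26))/3 = (-71 - 1*26)/3 = (-71 - 26)/3 = (⅓)*(-97) = -97/3 ≈ -32.333)
(R + U)² = (17 - 97/3)² = (-46/3)² = 2116/9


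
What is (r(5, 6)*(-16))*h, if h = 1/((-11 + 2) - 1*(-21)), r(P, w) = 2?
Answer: -8/3 ≈ -2.6667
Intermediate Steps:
h = 1/12 (h = 1/(-9 + 21) = 1/12 ≈ 0.083333)
(r(5, 6)*(-16))*h = (2*(-16))*(1/12) = -32*1/12 = -8/3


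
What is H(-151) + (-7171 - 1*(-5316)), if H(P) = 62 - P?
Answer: -1642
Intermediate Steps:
H(-151) + (-7171 - 1*(-5316)) = (62 - 1*(-151)) + (-7171 - 1*(-5316)) = (62 + 151) + (-7171 + 5316) = 213 - 1855 = -1642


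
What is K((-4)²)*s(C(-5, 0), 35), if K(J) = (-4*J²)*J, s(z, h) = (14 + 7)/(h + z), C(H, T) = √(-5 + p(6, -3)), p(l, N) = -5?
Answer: -2408448/247 + 344064*I*√10/1235 ≈ -9750.8 + 880.99*I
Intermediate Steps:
C(H, T) = I*√10 (C(H, T) = √(-5 - 5) = √(-10) = I*√10)
s(z, h) = 21/(h + z)
K(J) = -4*J³
K((-4)²)*s(C(-5, 0), 35) = (-4*((-4)²)³)*(21/(35 + I*√10)) = (-4*16³)*(21/(35 + I*√10)) = (-4*4096)*(21/(35 + I*√10)) = -344064/(35 + I*√10)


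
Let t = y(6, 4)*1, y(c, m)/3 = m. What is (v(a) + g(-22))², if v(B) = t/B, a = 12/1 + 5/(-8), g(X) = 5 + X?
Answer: 2105401/8281 ≈ 254.24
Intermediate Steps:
y(c, m) = 3*m
a = 91/8 (a = 12*1 + 5*(-⅛) = 12 - 5/8 = 91/8 ≈ 11.375)
t = 12 (t = (3*4)*1 = 12*1 = 12)
v(B) = 12/B
(v(a) + g(-22))² = (12/(91/8) + (5 - 22))² = (12*(8/91) - 17)² = (96/91 - 17)² = (-1451/91)² = 2105401/8281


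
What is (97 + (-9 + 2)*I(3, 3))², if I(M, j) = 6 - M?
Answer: 5776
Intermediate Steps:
(97 + (-9 + 2)*I(3, 3))² = (97 + (-9 + 2)*(6 - 1*3))² = (97 - 7*(6 - 3))² = (97 - 7*3)² = (97 - 21)² = 76² = 5776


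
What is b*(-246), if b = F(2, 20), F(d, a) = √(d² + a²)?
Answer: -492*√101 ≈ -4944.5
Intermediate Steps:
F(d, a) = √(a² + d²)
b = 2*√101 (b = √(20² + 2²) = √(400 + 4) = √404 = 2*√101 ≈ 20.100)
b*(-246) = (2*√101)*(-246) = -492*√101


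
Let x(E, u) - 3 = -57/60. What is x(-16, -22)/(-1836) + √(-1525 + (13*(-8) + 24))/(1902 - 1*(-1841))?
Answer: -41/36720 + I*√1605/3743 ≈ -0.0011166 + 0.010703*I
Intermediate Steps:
x(E, u) = 41/20 (x(E, u) = 3 - 57/60 = 3 - 57*1/60 = 3 - 19/20 = 41/20)
x(-16, -22)/(-1836) + √(-1525 + (13*(-8) + 24))/(1902 - 1*(-1841)) = (41/20)/(-1836) + √(-1525 + (13*(-8) + 24))/(1902 - 1*(-1841)) = (41/20)*(-1/1836) + √(-1525 + (-104 + 24))/(1902 + 1841) = -41/36720 + √(-1525 - 80)/3743 = -41/36720 + √(-1605)*(1/3743) = -41/36720 + (I*√1605)*(1/3743) = -41/36720 + I*√1605/3743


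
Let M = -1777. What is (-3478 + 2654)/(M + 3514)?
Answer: -824/1737 ≈ -0.47438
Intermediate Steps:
(-3478 + 2654)/(M + 3514) = (-3478 + 2654)/(-1777 + 3514) = -824/1737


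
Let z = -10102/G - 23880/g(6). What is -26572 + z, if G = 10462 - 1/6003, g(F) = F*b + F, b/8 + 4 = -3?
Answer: -18307602579326/690837235 ≈ -26501.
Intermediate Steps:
b = -56 (b = -32 + 8*(-3) = -32 - 24 = -56)
g(F) = -55*F (g(F) = F*(-56) + F = -56*F + F = -55*F)
G = 62803385/6003 (G = 10462 - 1*1/6003 = 10462 - 1/6003 = 62803385/6003 ≈ 10462.)
z = 49324429094/690837235 (z = -10102/62803385/6003 - 23880/((-55*6)) = -10102*6003/62803385 - 23880/(-330) = -60642306/62803385 - 23880*(-1/330) = -60642306/62803385 + 796/11 = 49324429094/690837235 ≈ 71.398)
-26572 + z = -26572 + 49324429094/690837235 = -18307602579326/690837235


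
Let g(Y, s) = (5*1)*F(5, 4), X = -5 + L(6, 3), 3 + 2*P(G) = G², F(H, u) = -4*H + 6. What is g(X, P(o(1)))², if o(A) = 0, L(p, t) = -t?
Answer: 4900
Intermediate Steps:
F(H, u) = 6 - 4*H
P(G) = -3/2 + G²/2
X = -8 (X = -5 - 1*3 = -5 - 3 = -8)
g(Y, s) = -70 (g(Y, s) = (5*1)*(6 - 4*5) = 5*(6 - 20) = 5*(-14) = -70)
g(X, P(o(1)))² = (-70)² = 4900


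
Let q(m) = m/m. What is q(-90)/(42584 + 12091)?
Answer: 1/54675 ≈ 1.8290e-5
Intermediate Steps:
q(m) = 1
q(-90)/(42584 + 12091) = 1/(42584 + 12091) = 1/54675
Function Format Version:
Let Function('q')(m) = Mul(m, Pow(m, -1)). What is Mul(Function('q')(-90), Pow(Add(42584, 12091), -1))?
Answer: Rational(1, 54675) ≈ 1.8290e-5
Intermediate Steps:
Function('q')(m) = 1
Mul(Function('q')(-90), Pow(Add(42584, 12091), -1)) = Mul(1, Pow(Add(42584, 12091), -1)) = Mul(1, Pow(54675, -1)) = Mul(1, Rational(1, 54675)) = Rational(1, 54675)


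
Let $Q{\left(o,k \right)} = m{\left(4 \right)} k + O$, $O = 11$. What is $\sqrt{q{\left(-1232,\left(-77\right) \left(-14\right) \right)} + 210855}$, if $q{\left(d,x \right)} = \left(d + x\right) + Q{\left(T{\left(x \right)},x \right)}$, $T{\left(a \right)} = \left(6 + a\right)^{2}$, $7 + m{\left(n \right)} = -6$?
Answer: $\sqrt{196698} \approx 443.51$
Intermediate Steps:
$m{\left(n \right)} = -13$ ($m{\left(n \right)} = -7 - 6 = -13$)
$Q{\left(o,k \right)} = 11 - 13 k$ ($Q{\left(o,k \right)} = - 13 k + 11 = 11 - 13 k$)
$q{\left(d,x \right)} = 11 + d - 12 x$ ($q{\left(d,x \right)} = \left(d + x\right) - \left(-11 + 13 x\right) = 11 + d - 12 x$)
$\sqrt{q{\left(-1232,\left(-77\right) \left(-14\right) \right)} + 210855} = \sqrt{\left(11 - 1232 - 12 \left(\left(-77\right) \left(-14\right)\right)\right) + 210855} = \sqrt{\left(11 - 1232 - 12936\right) + 210855} = \sqrt{-14157 + 210855} = \sqrt{196698}$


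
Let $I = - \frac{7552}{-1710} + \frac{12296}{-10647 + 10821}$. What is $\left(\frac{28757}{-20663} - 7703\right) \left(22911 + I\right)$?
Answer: $- \frac{1042897346739482}{5888955} \approx -1.7709 \cdot 10^{8}$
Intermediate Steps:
$I = \frac{64196}{855}$ ($I = \left(-7552\right) \left(- \frac{1}{1710}\right) + \frac{12296}{174} = \frac{3776}{855} + 12296 \cdot \frac{1}{174} = \frac{3776}{855} + \frac{212}{3} = \frac{64196}{855} \approx 75.083$)
$\left(\frac{28757}{-20663} - 7703\right) \left(22911 + I\right) = \left(\frac{28757}{-20663} - 7703\right) \left(22911 + \frac{64196}{855}\right) = \left(28757 \left(- \frac{1}{20663}\right) - 7703\right) \frac{19653101}{855} = \left(- \frac{28757}{20663} - 7703\right) \frac{19653101}{855} = \left(- \frac{159195846}{20663}\right) \frac{19653101}{855} = - \frac{1042897346739482}{5888955}$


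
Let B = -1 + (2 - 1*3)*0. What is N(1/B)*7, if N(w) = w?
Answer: -7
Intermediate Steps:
B = -1 (B = -1 + (2 - 3)*0 = -1 - 1*0 = -1 + 0 = -1)
N(1/B)*7 = 7/(-1) = -1*7 = -7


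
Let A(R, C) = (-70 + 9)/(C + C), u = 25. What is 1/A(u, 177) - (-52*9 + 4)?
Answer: 27950/61 ≈ 458.20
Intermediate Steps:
A(R, C) = -61/(2*C) (A(R, C) = -61*1/(2*C) = -61/(2*C))
1/A(u, 177) - (-52*9 + 4) = 1/(-61/2/177) - (-52*9 + 4) = 1/(-61/2*1/177) - (-468 + 4) = 1/(-61/354) - 1*(-464) = -354/61 + 464 = 27950/61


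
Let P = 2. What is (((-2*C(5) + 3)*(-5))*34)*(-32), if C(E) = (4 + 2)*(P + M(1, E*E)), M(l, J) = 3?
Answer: -310080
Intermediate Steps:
C(E) = 30 (C(E) = (4 + 2)*(2 + 3) = 6*5 = 30)
(((-2*C(5) + 3)*(-5))*34)*(-32) = (((-2*30 + 3)*(-5))*34)*(-32) = (((-60 + 3)*(-5))*34)*(-32) = (-57*(-5)*34)*(-32) = (285*34)*(-32) = 9690*(-32) = -310080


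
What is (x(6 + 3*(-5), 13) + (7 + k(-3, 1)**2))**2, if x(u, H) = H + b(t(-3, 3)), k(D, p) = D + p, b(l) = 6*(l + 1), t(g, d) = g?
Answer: 144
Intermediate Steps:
b(l) = 6 + 6*l (b(l) = 6*(1 + l) = 6 + 6*l)
x(u, H) = -12 + H (x(u, H) = H + (6 + 6*(-3)) = H + (6 - 18) = H - 12 = -12 + H)
(x(6 + 3*(-5), 13) + (7 + k(-3, 1)**2))**2 = ((-12 + 13) + (7 + (-3 + 1)**2))**2 = (1 + (7 + (-2)**2))**2 = (1 + (7 + 4))**2 = (1 + 11)**2 = 12**2 = 144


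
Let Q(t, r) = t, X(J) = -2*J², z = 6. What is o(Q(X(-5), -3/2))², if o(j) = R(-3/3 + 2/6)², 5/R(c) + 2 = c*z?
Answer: 625/1296 ≈ 0.48225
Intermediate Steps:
R(c) = 5/(-2 + 6*c) (R(c) = 5/(-2 + c*6) = 5/(-2 + 6*c))
o(j) = 25/36 (o(j) = (5/(2*(-1 + 3*(-3/3 + 2/6))))² = (5/(2*(-1 + 3*(-3*⅓ + 2*(⅙)))))² = (5/(2*(-1 + 3*(-1 + ⅓))))² = (5/(2*(-1 + 3*(-⅔))))² = (5/(2*(-1 - 2)))² = ((5/2)/(-3))² = ((5/2)*(-⅓))² = (-⅚)² = 25/36)
o(Q(X(-5), -3/2))² = (25/36)² = 625/1296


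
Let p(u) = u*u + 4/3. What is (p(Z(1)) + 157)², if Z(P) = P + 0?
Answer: 228484/9 ≈ 25387.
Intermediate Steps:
Z(P) = P
p(u) = 4/3 + u² (p(u) = u² + 4*(⅓) = u² + 4/3 = 4/3 + u²)
(p(Z(1)) + 157)² = ((4/3 + 1²) + 157)² = ((4/3 + 1) + 157)² = (7/3 + 157)² = (478/3)² = 228484/9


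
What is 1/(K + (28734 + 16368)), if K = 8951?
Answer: 1/54053 ≈ 1.8500e-5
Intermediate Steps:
1/(K + (28734 + 16368)) = 1/(8951 + (28734 + 16368)) = 1/(8951 + 45102) = 1/54053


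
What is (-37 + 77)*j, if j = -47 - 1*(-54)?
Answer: 280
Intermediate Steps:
j = 7 (j = -47 + 54 = 7)
(-37 + 77)*j = (-37 + 77)*7 = 40*7 = 280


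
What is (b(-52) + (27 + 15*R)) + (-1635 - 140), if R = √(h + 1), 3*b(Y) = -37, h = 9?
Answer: -5281/3 + 15*√10 ≈ -1712.9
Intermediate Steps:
b(Y) = -37/3 (b(Y) = (⅓)*(-37) = -37/3)
R = √10 (R = √(9 + 1) = √10 ≈ 3.1623)
(b(-52) + (27 + 15*R)) + (-1635 - 140) = (-37/3 + (27 + 15*√10)) + (-1635 - 140) = (44/3 + 15*√10) - 1775 = -5281/3 + 15*√10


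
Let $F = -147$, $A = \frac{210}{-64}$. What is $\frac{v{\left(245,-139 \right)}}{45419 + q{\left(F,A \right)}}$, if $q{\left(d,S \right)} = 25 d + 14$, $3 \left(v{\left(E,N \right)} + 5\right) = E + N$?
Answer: $\frac{91}{125274} \approx 0.00072641$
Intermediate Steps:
$A = - \frac{105}{32}$ ($A = 210 \left(- \frac{1}{64}\right) = - \frac{105}{32} \approx -3.2813$)
$v{\left(E,N \right)} = -5 + \frac{E}{3} + \frac{N}{3}$ ($v{\left(E,N \right)} = -5 + \frac{E + N}{3} = -5 + \left(\frac{E}{3} + \frac{N}{3}\right) = -5 + \frac{E}{3} + \frac{N}{3}$)
$q{\left(d,S \right)} = 14 + 25 d$
$\frac{v{\left(245,-139 \right)}}{45419 + q{\left(F,A \right)}} = \frac{-5 + \frac{1}{3} \cdot 245 + \frac{1}{3} \left(-139\right)}{45419 + \left(14 + 25 \left(-147\right)\right)} = \frac{-5 + \frac{245}{3} - \frac{139}{3}}{45419 + \left(14 - 3675\right)} = \frac{91}{3 \left(45419 - 3661\right)} = \frac{91}{3 \cdot 41758} = \frac{91}{3} \cdot \frac{1}{41758} = \frac{91}{125274}$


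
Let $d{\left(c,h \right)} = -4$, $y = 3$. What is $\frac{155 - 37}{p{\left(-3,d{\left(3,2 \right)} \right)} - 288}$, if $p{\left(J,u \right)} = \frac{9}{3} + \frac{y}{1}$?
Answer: $- \frac{59}{141} \approx -0.41844$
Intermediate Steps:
$p{\left(J,u \right)} = 6$ ($p{\left(J,u \right)} = \frac{9}{3} + \frac{3}{1} = 9 \cdot \frac{1}{3} + 3 \cdot 1 = 3 + 3 = 6$)
$\frac{155 - 37}{p{\left(-3,d{\left(3,2 \right)} \right)} - 288} = \frac{155 - 37}{6 - 288} = \frac{118}{6 - 288} = \frac{118}{-282} = 118 \left(- \frac{1}{282}\right) = - \frac{59}{141}$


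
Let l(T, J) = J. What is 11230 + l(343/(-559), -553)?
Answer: 10677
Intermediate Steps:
11230 + l(343/(-559), -553) = 11230 - 553 = 10677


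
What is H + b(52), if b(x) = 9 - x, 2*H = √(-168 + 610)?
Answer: -43 + √442/2 ≈ -32.488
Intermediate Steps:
H = √442/2 (H = √(-168 + 610)/2 = √442/2 ≈ 10.512)
H + b(52) = √442/2 + (9 - 1*52) = √442/2 + (9 - 52) = √442/2 - 43 = -43 + √442/2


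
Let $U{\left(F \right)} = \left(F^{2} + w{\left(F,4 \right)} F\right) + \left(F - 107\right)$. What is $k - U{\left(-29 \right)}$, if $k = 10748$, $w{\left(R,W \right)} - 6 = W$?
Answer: $10333$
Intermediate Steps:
$w{\left(R,W \right)} = 6 + W$
$U{\left(F \right)} = -107 + F^{2} + 11 F$ ($U{\left(F \right)} = \left(F^{2} + \left(6 + 4\right) F\right) + \left(F - 107\right) = \left(F^{2} + 10 F\right) + \left(-107 + F\right) = -107 + F^{2} + 11 F$)
$k - U{\left(-29 \right)} = 10748 - \left(-107 + \left(-29\right)^{2} + 11 \left(-29\right)\right) = 10748 - \left(-107 + 841 - 319\right) = 10748 - 415 = 10333$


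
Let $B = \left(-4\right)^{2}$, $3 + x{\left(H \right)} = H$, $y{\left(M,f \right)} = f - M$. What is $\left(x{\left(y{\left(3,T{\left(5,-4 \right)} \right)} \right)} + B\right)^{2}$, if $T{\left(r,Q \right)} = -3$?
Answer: $49$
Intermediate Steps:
$x{\left(H \right)} = -3 + H$
$B = 16$
$\left(x{\left(y{\left(3,T{\left(5,-4 \right)} \right)} \right)} + B\right)^{2} = \left(\left(-3 - 6\right) + 16\right)^{2} = \left(-9 + 16\right)^{2} = 7^{2} = 49$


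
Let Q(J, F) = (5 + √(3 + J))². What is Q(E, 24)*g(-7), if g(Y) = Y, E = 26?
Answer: -378 - 70*√29 ≈ -754.96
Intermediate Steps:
Q(E, 24)*g(-7) = (5 + √(3 + 26))²*(-7) = (5 + √29)²*(-7) = -7*(5 + √29)²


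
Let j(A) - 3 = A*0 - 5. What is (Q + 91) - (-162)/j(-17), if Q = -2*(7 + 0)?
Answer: -4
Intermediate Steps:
Q = -14 (Q = -2*7 = -14)
j(A) = -2 (j(A) = 3 + (A*0 - 5) = 3 + (0 - 5) = 3 - 5 = -2)
(Q + 91) - (-162)/j(-17) = (-14 + 91) - (-162)/(-2) = 77 - (-162)*(-1)/2 = 77 - 1*81 = 77 - 81 = -4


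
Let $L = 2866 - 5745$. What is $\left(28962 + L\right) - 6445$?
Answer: $19638$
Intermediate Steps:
$L = -2879$
$\left(28962 + L\right) - 6445 = \left(28962 - 2879\right) - 6445 = 26083 - 6445 = 19638$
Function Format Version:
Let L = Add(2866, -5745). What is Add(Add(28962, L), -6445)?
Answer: 19638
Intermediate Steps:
L = -2879
Add(Add(28962, L), -6445) = Add(Add(28962, -2879), -6445) = Add(26083, -6445) = 19638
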